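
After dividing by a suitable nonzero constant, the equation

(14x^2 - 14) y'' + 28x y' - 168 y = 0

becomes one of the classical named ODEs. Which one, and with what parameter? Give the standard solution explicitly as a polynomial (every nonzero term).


All three coefficients share the factor -14; dividing through by -14 gives  (1 - x^2) y'' - 2x y' + 12 y = 0.
This matches the Legendre equation (1 - x^2) y'' - 2x y' + n(n+1) y = 0 (note the -2x y' term) with n(n+1) = 12, so n = 3; the polynomial solution is P_3(x).
With y = sum_k a_k x^k, matching x^k gives (k+2)(k+1) a_{k+2} = [k(k+1) - n(n+1)] a_k = (k - 3)(k + 4) a_k. The right side vanishes at k = 3, so the series with the parity of 3 terminates at degree 3.
Standard normalization (P_n(1) = 1): leading coefficient (2n)!/(2^n (n!)^2) = 720/(8*36) = 5/2, so a_3 = 5/2. Work downward with a_k = (k+1)(k+2) a_{k+2} / ((k - 3)(k + 4)):
  a_1 = (2)(3)(5/2) / ((1 - 3)(1 + 4)) = 15/(-10) = -3/2
Hence P_3(x) = 5 x^3/2 - 3 x/2.

P_3(x); series = 5 x^3/2 - 3 x/2


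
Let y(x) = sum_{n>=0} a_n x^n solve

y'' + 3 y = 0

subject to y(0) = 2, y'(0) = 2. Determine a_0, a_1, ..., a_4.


Ansatz: y(x) = sum_{n>=0} a_n x^n, so y'(x) = sum_{n>=1} n a_n x^(n-1) and y''(x) = sum_{n>=2} n(n-1) a_n x^(n-2).
Substitute into P(x) y'' + Q(x) y' + R(x) y = 0 with P(x) = 1, Q(x) = 0, R(x) = 3, and match powers of x.
Initial conditions: a_0 = 2, a_1 = 2.
Setting the coefficient of each power of x to zero and solving order by order (substituting the coefficients already found):
  x^0: 2 a_2 + 3 a_0 = 0  ->  2 a_2 = -3 a_0 = -6  ->  a_2 = -3
  x^1: 6 a_3 + 3 a_1 = 0  ->  6 a_3 = -3 a_1 = -6  ->  a_3 = -1
  x^2: 12 a_4 + 3 a_2 = 0  ->  12 a_4 = -3 a_2 = 9  ->  a_4 = 3/4
Truncated series: y(x) = 2 + 2 x - 3 x^2 - x^3 + (3/4) x^4 + O(x^5).

a_0 = 2; a_1 = 2; a_2 = -3; a_3 = -1; a_4 = 3/4


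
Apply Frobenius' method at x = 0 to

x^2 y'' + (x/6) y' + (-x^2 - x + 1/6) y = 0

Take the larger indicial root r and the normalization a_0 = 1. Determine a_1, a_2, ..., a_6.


Write in Frobenius form y'' + (p(x)/x) y' + (q(x)/x^2) y = 0:
  p(x) = 1/6,  q(x) = -x^2 - x + 1/6.
Indicial equation: r(r-1) + (1/6) r + (1/6) = 0 -> roots r_1 = 1/2, r_2 = 1/3.
Take r = r_1 = 1/2. Let y(x) = x^r sum_{n>=0} a_n x^n with a_0 = 1.
Substitute y = x^r sum a_n x^n and match x^{r+n}. The recurrence is
  D(n) a_n - 1 a_{n-1} - 1 a_{n-2} = 0,  where D(n) = (r+n)(r+n-1) + (1/6)(r+n) + (1/6).
  a_n = [1 a_{n-1} + 1 a_{n-2}] / D(n).
Since the indicial polynomial factors as (r - r_1)(r - r_2), D(n) = (r_1 + n - r_1)(r_1 + n - r_2) = n(n + 1/6).
Evaluating step by step (a_0 = 1):
  n = 1: D(1) = 1(1 + 1/6) = 7/6; numerator = 1(1) = 1; a_1 = (1)/(7/6) = 6/7
  n = 2: D(2) = 2(2 + 1/6) = 13/3; numerator = 1(6/7) + 1(1) = 13/7; a_2 = (13/7)/(13/3) = 3/7
  n = 3: D(3) = 3(3 + 1/6) = 19/2; numerator = 1(3/7) + 1(6/7) = 9/7; a_3 = (9/7)/(19/2) = 18/133
  n = 4: D(4) = 4(4 + 1/6) = 50/3; numerator = 1(18/133) + 1(3/7) = 75/133; a_4 = (75/133)/(50/3) = 9/266
  n = 5: D(5) = 5(5 + 1/6) = 155/6; numerator = 1(9/266) + 1(18/133) = 45/266; a_5 = (45/266)/(155/6) = 27/4123
  n = 6: D(6) = 6(6 + 1/6) = 37; numerator = 1(27/4123) + 1(9/266) = 333/8246; a_6 = (333/8246)/(37) = 9/8246

r = 1/2; a_0 = 1; a_1 = 6/7; a_2 = 3/7; a_3 = 18/133; a_4 = 9/266; a_5 = 27/4123; a_6 = 9/8246


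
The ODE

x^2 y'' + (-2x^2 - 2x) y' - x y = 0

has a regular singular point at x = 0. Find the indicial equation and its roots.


Divide by x^2 to reach normal form y'' + P_1(x) y' + P_2(x) y = 0 with P_1(x) = -2 - 2/x and P_2(x) = -1/x.
x = 0 is a singular point because the y'-coefficient -2 - 2/x has a pole at x = 0 and the y-coefficient -1/x has a pole at x = 0.
It is a regular singular point because x P_1(x) = p(x) = -2x - 2 and x^2 P_2(x) = q(x) = -x are polynomials, hence analytic at x = 0.
p(0) = -2,  q(0) = 0.
Indicial equation: r(r-1) + p(0) r + q(0) = 0, i.e. r^2 + (p(0) - 1) r + q(0) = 0, i.e. r^2 - 3 r = 0.
Discriminant: (-3)^2 - 4(0) = 9, so r = (3 ± 3)/2.
Solving: r_1 = 3, r_2 = 0.

indicial: r^2 - 3 r = 0; roots r_1 = 3, r_2 = 0


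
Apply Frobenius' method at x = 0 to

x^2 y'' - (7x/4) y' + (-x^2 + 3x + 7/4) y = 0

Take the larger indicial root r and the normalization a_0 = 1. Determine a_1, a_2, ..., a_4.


Write in Frobenius form y'' + (p(x)/x) y' + (q(x)/x^2) y = 0:
  p(x) = -7/4,  q(x) = -x^2 + 3x + 7/4.
Indicial equation: r(r-1) + (-7/4) r + (7/4) = 0 -> roots r_1 = 7/4, r_2 = 1.
Take r = r_1 = 7/4. Let y(x) = x^r sum_{n>=0} a_n x^n with a_0 = 1.
Substitute y = x^r sum a_n x^n and match x^{r+n}. The recurrence is
  D(n) a_n + 3 a_{n-1} - 1 a_{n-2} = 0,  where D(n) = (r+n)(r+n-1) + (-7/4)(r+n) + (7/4).
  a_n = [-3 a_{n-1} + 1 a_{n-2}] / D(n).
Since the indicial polynomial factors as (r - r_1)(r - r_2), D(n) = (r_1 + n - r_1)(r_1 + n - r_2) = n(n + 3/4).
Evaluating step by step (a_0 = 1):
  n = 1: D(1) = 1(1 + 3/4) = 7/4; numerator = -3(1) = -3; a_1 = (-3)/(7/4) = -12/7
  n = 2: D(2) = 2(2 + 3/4) = 11/2; numerator = -3(-12/7) + 1(1) = 43/7; a_2 = (43/7)/(11/2) = 86/77
  n = 3: D(3) = 3(3 + 3/4) = 45/4; numerator = -3(86/77) + 1(-12/7) = -390/77; a_3 = (-390/77)/(45/4) = -104/231
  n = 4: D(4) = 4(4 + 3/4) = 19; numerator = -3(-104/231) + 1(86/77) = 190/77; a_4 = (190/77)/(19) = 10/77

r = 7/4; a_0 = 1; a_1 = -12/7; a_2 = 86/77; a_3 = -104/231; a_4 = 10/77


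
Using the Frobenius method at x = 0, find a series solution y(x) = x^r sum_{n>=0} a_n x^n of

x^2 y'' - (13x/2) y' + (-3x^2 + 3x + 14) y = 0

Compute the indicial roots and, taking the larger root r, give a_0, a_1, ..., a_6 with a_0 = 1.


Write in Frobenius form y'' + (p(x)/x) y' + (q(x)/x^2) y = 0:
  p(x) = -13/2,  q(x) = -3x^2 + 3x + 14.
Indicial equation: r(r-1) + (-13/2) r + (14) = 0 -> roots r_1 = 4, r_2 = 7/2.
Take r = r_1 = 4. Let y(x) = x^r sum_{n>=0} a_n x^n with a_0 = 1.
Substitute y = x^r sum a_n x^n and match x^{r+n}. The recurrence is
  D(n) a_n + 3 a_{n-1} - 3 a_{n-2} = 0,  where D(n) = (r+n)(r+n-1) + (-13/2)(r+n) + (14).
  a_n = [-3 a_{n-1} + 3 a_{n-2}] / D(n).
Since the indicial polynomial factors as (r - r_1)(r - r_2), D(n) = (r_1 + n - r_1)(r_1 + n - r_2) = n(n + 1/2).
Evaluating step by step (a_0 = 1):
  n = 1: D(1) = 1(1 + 1/2) = 3/2; numerator = -3(1) = -3; a_1 = (-3)/(3/2) = -2
  n = 2: D(2) = 2(2 + 1/2) = 5; numerator = -3(-2) + 3(1) = 9; a_2 = (9)/(5) = 9/5
  n = 3: D(3) = 3(3 + 1/2) = 21/2; numerator = -3(9/5) + 3(-2) = -57/5; a_3 = (-57/5)/(21/2) = -38/35
  n = 4: D(4) = 4(4 + 1/2) = 18; numerator = -3(-38/35) + 3(9/5) = 303/35; a_4 = (303/35)/(18) = 101/210
  n = 5: D(5) = 5(5 + 1/2) = 55/2; numerator = -3(101/210) + 3(-38/35) = -47/10; a_5 = (-47/10)/(55/2) = -47/275
  n = 6: D(6) = 6(6 + 1/2) = 39; numerator = -3(-47/275) + 3(101/210) = 7529/3850; a_6 = (7529/3850)/(39) = 7529/150150

r = 4; a_0 = 1; a_1 = -2; a_2 = 9/5; a_3 = -38/35; a_4 = 101/210; a_5 = -47/275; a_6 = 7529/150150


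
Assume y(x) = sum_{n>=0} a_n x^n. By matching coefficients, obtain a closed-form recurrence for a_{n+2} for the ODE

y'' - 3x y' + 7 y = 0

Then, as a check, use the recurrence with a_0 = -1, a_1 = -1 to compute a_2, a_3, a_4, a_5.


Substitute y = sum_n a_n x^n.
y''(x) has coefficient (n+2)(n+1) a_{n+2} at x^n;
-3 x y'(x) has coefficient -3 n a_n at x^n (shift);
7 y(x) has coefficient 7 a_n at x^n.
Matching x^n: (n+2)(n+1) a_{n+2} + (-3n + 7) a_n = 0.
Thus a_{n+2} = (3n - 7) / ((n+1)(n+2)) * a_n.

Check with a_0 = -1, a_1 = -1 (apply the recurrence for n = 0, 1, 2, 3): a_0 = -1, a_1 = -1, a_2 = 7/2, a_3 = 2/3, a_4 = -7/24, a_5 = 1/15.

a_(n+2) = (3n - 7) / ((n+1)(n+2)) * a_n; check: a_0 = -1, a_1 = -1, a_2 = 7/2, a_3 = 2/3, a_4 = -7/24, a_5 = 1/15


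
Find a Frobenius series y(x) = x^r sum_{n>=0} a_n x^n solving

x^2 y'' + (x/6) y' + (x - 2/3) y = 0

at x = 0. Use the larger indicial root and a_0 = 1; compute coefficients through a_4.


Write in Frobenius form y'' + (p(x)/x) y' + (q(x)/x^2) y = 0:
  p(x) = 1/6,  q(x) = x - 2/3.
Indicial equation: r(r-1) + (1/6) r + (-2/3) = 0 -> roots r_1 = 4/3, r_2 = -1/2.
Take r = r_1 = 4/3. Let y(x) = x^r sum_{n>=0} a_n x^n with a_0 = 1.
Substitute y = x^r sum a_n x^n and match x^{r+n}. The recurrence is
  D(n) a_n + 1 a_{n-1} = 0,  where D(n) = (r+n)(r+n-1) + (1/6)(r+n) + (-2/3).
  a_n = -1 / D(n) * a_{n-1}.
Since the indicial polynomial factors as (r - r_1)(r - r_2), D(n) = (r_1 + n - r_1)(r_1 + n - r_2) = n(n + 11/6).
Evaluating step by step (a_0 = 1):
  n = 1: D(1) = 1(1 + 11/6) = 17/6; numerator = -1(1) = -1; a_1 = (-1)/(17/6) = -6/17
  n = 2: D(2) = 2(2 + 11/6) = 23/3; numerator = -1(-6/17) = 6/17; a_2 = (6/17)/(23/3) = 18/391
  n = 3: D(3) = 3(3 + 11/6) = 29/2; numerator = -1(18/391) = -18/391; a_3 = (-18/391)/(29/2) = -36/11339
  n = 4: D(4) = 4(4 + 11/6) = 70/3; numerator = -1(-36/11339) = 36/11339; a_4 = (36/11339)/(70/3) = 54/396865

r = 4/3; a_0 = 1; a_1 = -6/17; a_2 = 18/391; a_3 = -36/11339; a_4 = 54/396865


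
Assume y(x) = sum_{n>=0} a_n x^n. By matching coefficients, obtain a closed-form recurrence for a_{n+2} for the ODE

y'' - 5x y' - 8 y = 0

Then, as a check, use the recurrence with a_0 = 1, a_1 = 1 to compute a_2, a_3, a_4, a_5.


Substitute y = sum_n a_n x^n.
y''(x) has coefficient (n+2)(n+1) a_{n+2} at x^n;
-5 x y'(x) has coefficient -5 n a_n at x^n (shift);
-8 y(x) has coefficient -8 a_n at x^n.
Matching x^n: (n+2)(n+1) a_{n+2} + (-5n - 8) a_n = 0.
Thus a_{n+2} = (5n + 8) / ((n+1)(n+2)) * a_n.

Check with a_0 = 1, a_1 = 1 (apply the recurrence for n = 0, 1, 2, 3): a_0 = 1, a_1 = 1, a_2 = 4, a_3 = 13/6, a_4 = 6, a_5 = 299/120.

a_(n+2) = (5n + 8) / ((n+1)(n+2)) * a_n; check: a_0 = 1, a_1 = 1, a_2 = 4, a_3 = 13/6, a_4 = 6, a_5 = 299/120


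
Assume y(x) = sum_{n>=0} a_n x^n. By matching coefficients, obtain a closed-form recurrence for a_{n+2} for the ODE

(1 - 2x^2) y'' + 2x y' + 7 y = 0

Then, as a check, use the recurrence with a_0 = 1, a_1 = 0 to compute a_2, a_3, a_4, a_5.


Substitute y = sum_n a_n x^n.
(1 - 2 x^2) y'' contributes (n+2)(n+1) a_{n+2} - 2 n(n-1) a_n at x^n.
2 x y'(x) contributes 2 n a_n at x^n.
7 y(x) contributes 7 a_n at x^n.
Matching x^n: (n+2)(n+1) a_{n+2} + (-2 n(n-1) + 2 n + 7) a_n = 0.
Thus a_{n+2} = (2 n(n-1) - 2 n - 7) / ((n+1)(n+2)) * a_n.

Check with a_0 = 1, a_1 = 0 (apply the recurrence for n = 0, 1, 2, 3): a_0 = 1, a_1 = 0, a_2 = -7/2, a_3 = 0, a_4 = 49/24, a_5 = 0.

a_(n+2) = (2 n(n-1) - 2 n - 7) / ((n+1)(n+2)) * a_n; check: a_0 = 1, a_1 = 0, a_2 = -7/2, a_3 = 0, a_4 = 49/24, a_5 = 0


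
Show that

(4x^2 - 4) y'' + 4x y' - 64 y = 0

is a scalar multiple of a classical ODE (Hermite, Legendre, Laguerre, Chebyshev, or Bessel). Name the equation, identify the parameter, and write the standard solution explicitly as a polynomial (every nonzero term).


All three coefficients share the factor -4; dividing through by -4 gives  (1 - x^2) y'' - x y' + 16 y = 0.
This matches the Chebyshev equation (1 - x^2) y'' - x y' + n^2 y = 0 (note the -x y' term, not -2x y') with n^2 = 16, so n = 4; the polynomial solution is T_4(x).
With y = sum_k a_k x^k, matching x^k gives (k+2)(k+1) a_{k+2} = (k^2 - n^2) a_k = (k - 4)(k + 4) a_k. The right side vanishes at k = 4, so the series with the parity of 4 terminates at degree 4.
Standard normalization: leading coefficient of T_n is 2^(n-1), so a_4 = 2^3 = 8. Work downward with a_k = (k+1)(k+2) a_{k+2} / ((k - 4)(k + 4)):
  a_2 = (3)(4)(8) / ((2 - 4)(2 + 4)) = 96/(-12) = -8
  a_0 = (1)(2)(-8) / ((0 - 4)(0 + 4)) = -16/(-16) = 1
Hence T_4(x) = 8 x^4 - 8 x^2 + 1.

T_4(x); series = 8 x^4 - 8 x^2 + 1


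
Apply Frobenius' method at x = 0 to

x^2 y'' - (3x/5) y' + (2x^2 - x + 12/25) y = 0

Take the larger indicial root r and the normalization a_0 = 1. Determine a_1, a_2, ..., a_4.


Write in Frobenius form y'' + (p(x)/x) y' + (q(x)/x^2) y = 0:
  p(x) = -3/5,  q(x) = 2x^2 - x + 12/25.
Indicial equation: r(r-1) + (-3/5) r + (12/25) = 0 -> roots r_1 = 6/5, r_2 = 2/5.
Take r = r_1 = 6/5. Let y(x) = x^r sum_{n>=0} a_n x^n with a_0 = 1.
Substitute y = x^r sum a_n x^n and match x^{r+n}. The recurrence is
  D(n) a_n - 1 a_{n-1} + 2 a_{n-2} = 0,  where D(n) = (r+n)(r+n-1) + (-3/5)(r+n) + (12/25).
  a_n = [1 a_{n-1} - 2 a_{n-2}] / D(n).
Since the indicial polynomial factors as (r - r_1)(r - r_2), D(n) = (r_1 + n - r_1)(r_1 + n - r_2) = n(n + 4/5).
Evaluating step by step (a_0 = 1):
  n = 1: D(1) = 1(1 + 4/5) = 9/5; numerator = 1(1) = 1; a_1 = (1)/(9/5) = 5/9
  n = 2: D(2) = 2(2 + 4/5) = 28/5; numerator = 1(5/9) - 2(1) = -13/9; a_2 = (-13/9)/(28/5) = -65/252
  n = 3: D(3) = 3(3 + 4/5) = 57/5; numerator = 1(-65/252) - 2(5/9) = -115/84; a_3 = (-115/84)/(57/5) = -575/4788
  n = 4: D(4) = 4(4 + 4/5) = 96/5; numerator = 1(-575/4788) - 2(-65/252) = 1895/4788; a_4 = (1895/4788)/(96/5) = 9475/459648

r = 6/5; a_0 = 1; a_1 = 5/9; a_2 = -65/252; a_3 = -575/4788; a_4 = 9475/459648


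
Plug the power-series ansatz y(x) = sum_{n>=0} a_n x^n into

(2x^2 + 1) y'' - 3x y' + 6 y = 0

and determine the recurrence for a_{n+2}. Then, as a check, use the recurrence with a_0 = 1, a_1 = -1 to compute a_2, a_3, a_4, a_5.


Substitute y = sum_n a_n x^n.
(1 + 2 x^2) y'' contributes (n+2)(n+1) a_{n+2} + 2 n(n-1) a_n at x^n.
-3 x y'(x) contributes -3 n a_n at x^n.
6 y(x) contributes 6 a_n at x^n.
Matching x^n: (n+2)(n+1) a_{n+2} + (2 n(n-1) - 3 n + 6) a_n = 0.
Thus a_{n+2} = (-2 n(n-1) + 3 n - 6) / ((n+1)(n+2)) * a_n.

Check with a_0 = 1, a_1 = -1 (apply the recurrence for n = 0, 1, 2, 3): a_0 = 1, a_1 = -1, a_2 = -3, a_3 = 1/2, a_4 = 1, a_5 = -9/40.

a_(n+2) = (-2 n(n-1) + 3 n - 6) / ((n+1)(n+2)) * a_n; check: a_0 = 1, a_1 = -1, a_2 = -3, a_3 = 1/2, a_4 = 1, a_5 = -9/40


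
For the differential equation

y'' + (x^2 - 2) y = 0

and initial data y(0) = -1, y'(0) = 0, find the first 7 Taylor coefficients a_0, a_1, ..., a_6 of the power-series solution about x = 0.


Ansatz: y(x) = sum_{n>=0} a_n x^n, so y'(x) = sum_{n>=1} n a_n x^(n-1) and y''(x) = sum_{n>=2} n(n-1) a_n x^(n-2).
Substitute into P(x) y'' + Q(x) y' + R(x) y = 0 with P(x) = 1, Q(x) = 0, R(x) = x^2 - 2, and match powers of x.
Initial conditions: a_0 = -1, a_1 = 0.
Setting the coefficient of each power of x to zero and solving order by order (substituting the coefficients already found):
  x^0: 2 a_2 - 2 a_0 = 0  ->  2 a_2 = 2 a_0 = -2  ->  a_2 = -1
  x^1: 6 a_3 - 2 a_1 = 0  ->  6 a_3 = 2 a_1 = 0  ->  a_3 = 0
  x^2: 12 a_4 - 2 a_2 + a_0 = 0  ->  12 a_4 = 2 a_2 - a_0 = -1  ->  a_4 = -1/12
  x^3: 20 a_5 - 2 a_3 + a_1 = 0  ->  20 a_5 = 2 a_3 - a_1 = 0  ->  a_5 = 0
  x^4: 30 a_6 - 2 a_4 + a_2 = 0  ->  30 a_6 = 2 a_4 - a_2 = 5/6  ->  a_6 = 1/36
Truncated series: y(x) = -1 - x^2 - (1/12) x^4 + (1/36) x^6 + O(x^7).

a_0 = -1; a_1 = 0; a_2 = -1; a_3 = 0; a_4 = -1/12; a_5 = 0; a_6 = 1/36


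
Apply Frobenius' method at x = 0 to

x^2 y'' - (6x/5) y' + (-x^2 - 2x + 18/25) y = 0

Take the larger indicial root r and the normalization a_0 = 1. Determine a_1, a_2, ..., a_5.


Write in Frobenius form y'' + (p(x)/x) y' + (q(x)/x^2) y = 0:
  p(x) = -6/5,  q(x) = -x^2 - 2x + 18/25.
Indicial equation: r(r-1) + (-6/5) r + (18/25) = 0 -> roots r_1 = 9/5, r_2 = 2/5.
Take r = r_1 = 9/5. Let y(x) = x^r sum_{n>=0} a_n x^n with a_0 = 1.
Substitute y = x^r sum a_n x^n and match x^{r+n}. The recurrence is
  D(n) a_n - 2 a_{n-1} - 1 a_{n-2} = 0,  where D(n) = (r+n)(r+n-1) + (-6/5)(r+n) + (18/25).
  a_n = [2 a_{n-1} + 1 a_{n-2}] / D(n).
Since the indicial polynomial factors as (r - r_1)(r - r_2), D(n) = (r_1 + n - r_1)(r_1 + n - r_2) = n(n + 7/5).
Evaluating step by step (a_0 = 1):
  n = 1: D(1) = 1(1 + 7/5) = 12/5; numerator = 2(1) = 2; a_1 = (2)/(12/5) = 5/6
  n = 2: D(2) = 2(2 + 7/5) = 34/5; numerator = 2(5/6) + 1(1) = 8/3; a_2 = (8/3)/(34/5) = 20/51
  n = 3: D(3) = 3(3 + 7/5) = 66/5; numerator = 2(20/51) + 1(5/6) = 55/34; a_3 = (55/34)/(66/5) = 25/204
  n = 4: D(4) = 4(4 + 7/5) = 108/5; numerator = 2(25/204) + 1(20/51) = 65/102; a_4 = (65/102)/(108/5) = 325/11016
  n = 5: D(5) = 5(5 + 7/5) = 32; numerator = 2(325/11016) + 1(25/204) = 250/1377; a_5 = (250/1377)/(32) = 125/22032

r = 9/5; a_0 = 1; a_1 = 5/6; a_2 = 20/51; a_3 = 25/204; a_4 = 325/11016; a_5 = 125/22032


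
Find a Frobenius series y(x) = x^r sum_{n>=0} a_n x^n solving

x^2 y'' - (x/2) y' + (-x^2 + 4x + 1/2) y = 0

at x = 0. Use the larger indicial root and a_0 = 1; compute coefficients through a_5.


Write in Frobenius form y'' + (p(x)/x) y' + (q(x)/x^2) y = 0:
  p(x) = -1/2,  q(x) = -x^2 + 4x + 1/2.
Indicial equation: r(r-1) + (-1/2) r + (1/2) = 0 -> roots r_1 = 1, r_2 = 1/2.
Take r = r_1 = 1. Let y(x) = x^r sum_{n>=0} a_n x^n with a_0 = 1.
Substitute y = x^r sum a_n x^n and match x^{r+n}. The recurrence is
  D(n) a_n + 4 a_{n-1} - 1 a_{n-2} = 0,  where D(n) = (r+n)(r+n-1) + (-1/2)(r+n) + (1/2).
  a_n = [-4 a_{n-1} + 1 a_{n-2}] / D(n).
Since the indicial polynomial factors as (r - r_1)(r - r_2), D(n) = (r_1 + n - r_1)(r_1 + n - r_2) = n(n + 1/2).
Evaluating step by step (a_0 = 1):
  n = 1: D(1) = 1(1 + 1/2) = 3/2; numerator = -4(1) = -4; a_1 = (-4)/(3/2) = -8/3
  n = 2: D(2) = 2(2 + 1/2) = 5; numerator = -4(-8/3) + 1(1) = 35/3; a_2 = (35/3)/(5) = 7/3
  n = 3: D(3) = 3(3 + 1/2) = 21/2; numerator = -4(7/3) + 1(-8/3) = -12; a_3 = (-12)/(21/2) = -8/7
  n = 4: D(4) = 4(4 + 1/2) = 18; numerator = -4(-8/7) + 1(7/3) = 145/21; a_4 = (145/21)/(18) = 145/378
  n = 5: D(5) = 5(5 + 1/2) = 55/2; numerator = -4(145/378) + 1(-8/7) = -506/189; a_5 = (-506/189)/(55/2) = -92/945

r = 1; a_0 = 1; a_1 = -8/3; a_2 = 7/3; a_3 = -8/7; a_4 = 145/378; a_5 = -92/945


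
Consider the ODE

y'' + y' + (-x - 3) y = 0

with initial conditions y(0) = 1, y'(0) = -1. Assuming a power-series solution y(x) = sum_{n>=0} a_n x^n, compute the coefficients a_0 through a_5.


Ansatz: y(x) = sum_{n>=0} a_n x^n, so y'(x) = sum_{n>=1} n a_n x^(n-1) and y''(x) = sum_{n>=2} n(n-1) a_n x^(n-2).
Substitute into P(x) y'' + Q(x) y' + R(x) y = 0 with P(x) = 1, Q(x) = 1, R(x) = -x - 3, and match powers of x.
Initial conditions: a_0 = 1, a_1 = -1.
Setting the coefficient of each power of x to zero and solving order by order (substituting the coefficients already found):
  x^0: 2 a_2 + a_1 - 3 a_0 = 0  ->  2 a_2 = -a_1 + 3 a_0 = 4  ->  a_2 = 2
  x^1: 6 a_3 + 2 a_2 - 3 a_1 - a_0 = 0  ->  6 a_3 = -2 a_2 + 3 a_1 + a_0 = -6  ->  a_3 = -1
  x^2: 12 a_4 + 3 a_3 - 3 a_2 - a_1 = 0  ->  12 a_4 = -3 a_3 + 3 a_2 + a_1 = 8  ->  a_4 = 2/3
  x^3: 20 a_5 + 4 a_4 - 3 a_3 - a_2 = 0  ->  20 a_5 = -4 a_4 + 3 a_3 + a_2 = -11/3  ->  a_5 = -11/60
Truncated series: y(x) = 1 - x + 2 x^2 - x^3 + (2/3) x^4 - (11/60) x^5 + O(x^6).

a_0 = 1; a_1 = -1; a_2 = 2; a_3 = -1; a_4 = 2/3; a_5 = -11/60


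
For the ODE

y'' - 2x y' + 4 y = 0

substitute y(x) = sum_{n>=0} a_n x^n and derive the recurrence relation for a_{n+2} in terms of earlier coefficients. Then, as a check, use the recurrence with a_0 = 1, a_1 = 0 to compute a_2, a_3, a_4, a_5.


Substitute y = sum_n a_n x^n.
y''(x) has coefficient (n+2)(n+1) a_{n+2} at x^n;
-2 x y'(x) has coefficient -2 n a_n at x^n (shift);
4 y(x) has coefficient 4 a_n at x^n.
Matching x^n: (n+2)(n+1) a_{n+2} + (-2n + 4) a_n = 0.
Thus a_{n+2} = (2n - 4) / ((n+1)(n+2)) * a_n.

Check with a_0 = 1, a_1 = 0 (apply the recurrence for n = 0, 1, 2, 3): a_0 = 1, a_1 = 0, a_2 = -2, a_3 = 0, a_4 = 0, a_5 = 0.

a_(n+2) = (2n - 4) / ((n+1)(n+2)) * a_n; check: a_0 = 1, a_1 = 0, a_2 = -2, a_3 = 0, a_4 = 0, a_5 = 0


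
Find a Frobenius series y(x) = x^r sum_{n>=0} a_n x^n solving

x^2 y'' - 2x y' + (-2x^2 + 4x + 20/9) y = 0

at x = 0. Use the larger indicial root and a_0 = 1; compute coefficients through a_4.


Write in Frobenius form y'' + (p(x)/x) y' + (q(x)/x^2) y = 0:
  p(x) = -2,  q(x) = -2x^2 + 4x + 20/9.
Indicial equation: r(r-1) + (-2) r + (20/9) = 0 -> roots r_1 = 5/3, r_2 = 4/3.
Take r = r_1 = 5/3. Let y(x) = x^r sum_{n>=0} a_n x^n with a_0 = 1.
Substitute y = x^r sum a_n x^n and match x^{r+n}. The recurrence is
  D(n) a_n + 4 a_{n-1} - 2 a_{n-2} = 0,  where D(n) = (r+n)(r+n-1) + (-2)(r+n) + (20/9).
  a_n = [-4 a_{n-1} + 2 a_{n-2}] / D(n).
Since the indicial polynomial factors as (r - r_1)(r - r_2), D(n) = (r_1 + n - r_1)(r_1 + n - r_2) = n(n + 1/3).
Evaluating step by step (a_0 = 1):
  n = 1: D(1) = 1(1 + 1/3) = 4/3; numerator = -4(1) = -4; a_1 = (-4)/(4/3) = -3
  n = 2: D(2) = 2(2 + 1/3) = 14/3; numerator = -4(-3) + 2(1) = 14; a_2 = (14)/(14/3) = 3
  n = 3: D(3) = 3(3 + 1/3) = 10; numerator = -4(3) + 2(-3) = -18; a_3 = (-18)/(10) = -9/5
  n = 4: D(4) = 4(4 + 1/3) = 52/3; numerator = -4(-9/5) + 2(3) = 66/5; a_4 = (66/5)/(52/3) = 99/130

r = 5/3; a_0 = 1; a_1 = -3; a_2 = 3; a_3 = -9/5; a_4 = 99/130


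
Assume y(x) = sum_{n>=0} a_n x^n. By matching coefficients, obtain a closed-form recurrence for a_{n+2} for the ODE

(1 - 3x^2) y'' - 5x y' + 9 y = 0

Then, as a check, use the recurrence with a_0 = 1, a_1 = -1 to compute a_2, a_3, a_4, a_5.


Substitute y = sum_n a_n x^n.
(1 - 3 x^2) y'' contributes (n+2)(n+1) a_{n+2} - 3 n(n-1) a_n at x^n.
-5 x y'(x) contributes -5 n a_n at x^n.
9 y(x) contributes 9 a_n at x^n.
Matching x^n: (n+2)(n+1) a_{n+2} + (-3 n(n-1) - 5 n + 9) a_n = 0.
Thus a_{n+2} = (3 n(n-1) + 5 n - 9) / ((n+1)(n+2)) * a_n.

Check with a_0 = 1, a_1 = -1 (apply the recurrence for n = 0, 1, 2, 3): a_0 = 1, a_1 = -1, a_2 = -9/2, a_3 = 2/3, a_4 = -21/8, a_5 = 4/5.

a_(n+2) = (3 n(n-1) + 5 n - 9) / ((n+1)(n+2)) * a_n; check: a_0 = 1, a_1 = -1, a_2 = -9/2, a_3 = 2/3, a_4 = -21/8, a_5 = 4/5


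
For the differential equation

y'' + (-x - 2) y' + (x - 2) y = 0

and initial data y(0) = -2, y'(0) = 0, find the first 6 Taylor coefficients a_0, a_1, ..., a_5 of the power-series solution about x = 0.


Ansatz: y(x) = sum_{n>=0} a_n x^n, so y'(x) = sum_{n>=1} n a_n x^(n-1) and y''(x) = sum_{n>=2} n(n-1) a_n x^(n-2).
Substitute into P(x) y'' + Q(x) y' + R(x) y = 0 with P(x) = 1, Q(x) = -x - 2, R(x) = x - 2, and match powers of x.
Initial conditions: a_0 = -2, a_1 = 0.
Setting the coefficient of each power of x to zero and solving order by order (substituting the coefficients already found):
  x^0: 2 a_2 - 2 a_1 - 2 a_0 = 0  ->  2 a_2 = 2 a_1 + 2 a_0 = -4  ->  a_2 = -2
  x^1: 6 a_3 - 4 a_2 - 3 a_1 + a_0 = 0  ->  6 a_3 = 4 a_2 + 3 a_1 - a_0 = -6  ->  a_3 = -1
  x^2: 12 a_4 - 6 a_3 - 4 a_2 + a_1 = 0  ->  12 a_4 = 6 a_3 + 4 a_2 - a_1 = -14  ->  a_4 = -7/6
  x^3: 20 a_5 - 8 a_4 - 5 a_3 + a_2 = 0  ->  20 a_5 = 8 a_4 + 5 a_3 - a_2 = -37/3  ->  a_5 = -37/60
Truncated series: y(x) = -2 - 2 x^2 - x^3 - (7/6) x^4 - (37/60) x^5 + O(x^6).

a_0 = -2; a_1 = 0; a_2 = -2; a_3 = -1; a_4 = -7/6; a_5 = -37/60


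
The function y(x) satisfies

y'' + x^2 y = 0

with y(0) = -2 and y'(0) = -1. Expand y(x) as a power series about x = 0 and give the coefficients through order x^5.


Ansatz: y(x) = sum_{n>=0} a_n x^n, so y'(x) = sum_{n>=1} n a_n x^(n-1) and y''(x) = sum_{n>=2} n(n-1) a_n x^(n-2).
Substitute into P(x) y'' + Q(x) y' + R(x) y = 0 with P(x) = 1, Q(x) = 0, R(x) = x^2, and match powers of x.
Initial conditions: a_0 = -2, a_1 = -1.
Setting the coefficient of each power of x to zero and solving order by order (substituting the coefficients already found):
  x^0: 2 a_2 = 0  ->  a_2 = 0
  x^1: 6 a_3 = 0  ->  a_3 = 0
  x^2: 12 a_4 + a_0 = 0  ->  12 a_4 = -a_0 = 2  ->  a_4 = 1/6
  x^3: 20 a_5 + a_1 = 0  ->  20 a_5 = -a_1 = 1  ->  a_5 = 1/20
Truncated series: y(x) = -2 - x + (1/6) x^4 + (1/20) x^5 + O(x^6).

a_0 = -2; a_1 = -1; a_2 = 0; a_3 = 0; a_4 = 1/6; a_5 = 1/20


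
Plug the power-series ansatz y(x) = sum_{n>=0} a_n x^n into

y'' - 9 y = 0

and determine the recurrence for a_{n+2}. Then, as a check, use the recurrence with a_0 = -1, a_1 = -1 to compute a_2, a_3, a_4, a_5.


Substitute y = sum_n a_n x^n into y'' + (const) y = 0.
y''(x) = sum_{n>=0} (n+2)(n+1) a_{n+2} x^n.
The ODE becomes sum_n [(n+2)(n+1) a_{n+2} - 9 a_n] x^n = 0.
Setting each coefficient to zero gives the recurrence:
  (n+2)(n+1) a_{n+2} - 9 a_n = 0,
  a_{n+2} = 9 / ((n+1)(n+2)) a_n.

Check with a_0 = -1, a_1 = -1 (apply the recurrence for n = 0, 1, 2, 3): a_0 = -1, a_1 = -1, a_2 = -9/2, a_3 = -3/2, a_4 = -27/8, a_5 = -27/40.

a_{n+2} = 9/((n+1)(n+2)) * a_n; check: a_0 = -1, a_1 = -1, a_2 = -9/2, a_3 = -3/2, a_4 = -27/8, a_5 = -27/40


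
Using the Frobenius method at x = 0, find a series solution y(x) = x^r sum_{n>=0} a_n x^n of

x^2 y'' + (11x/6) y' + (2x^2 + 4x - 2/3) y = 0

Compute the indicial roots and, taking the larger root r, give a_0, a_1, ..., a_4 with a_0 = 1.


Write in Frobenius form y'' + (p(x)/x) y' + (q(x)/x^2) y = 0:
  p(x) = 11/6,  q(x) = 2x^2 + 4x - 2/3.
Indicial equation: r(r-1) + (11/6) r + (-2/3) = 0 -> roots r_1 = 1/2, r_2 = -4/3.
Take r = r_1 = 1/2. Let y(x) = x^r sum_{n>=0} a_n x^n with a_0 = 1.
Substitute y = x^r sum a_n x^n and match x^{r+n}. The recurrence is
  D(n) a_n + 4 a_{n-1} + 2 a_{n-2} = 0,  where D(n) = (r+n)(r+n-1) + (11/6)(r+n) + (-2/3).
  a_n = [-4 a_{n-1} - 2 a_{n-2}] / D(n).
Since the indicial polynomial factors as (r - r_1)(r - r_2), D(n) = (r_1 + n - r_1)(r_1 + n - r_2) = n(n + 11/6).
Evaluating step by step (a_0 = 1):
  n = 1: D(1) = 1(1 + 11/6) = 17/6; numerator = -4(1) = -4; a_1 = (-4)/(17/6) = -24/17
  n = 2: D(2) = 2(2 + 11/6) = 23/3; numerator = -4(-24/17) - 2(1) = 62/17; a_2 = (62/17)/(23/3) = 186/391
  n = 3: D(3) = 3(3 + 11/6) = 29/2; numerator = -4(186/391) - 2(-24/17) = 360/391; a_3 = (360/391)/(29/2) = 720/11339
  n = 4: D(4) = 4(4 + 11/6) = 70/3; numerator = -4(720/11339) - 2(186/391) = -804/667; a_4 = (-804/667)/(70/3) = -1206/23345

r = 1/2; a_0 = 1; a_1 = -24/17; a_2 = 186/391; a_3 = 720/11339; a_4 = -1206/23345


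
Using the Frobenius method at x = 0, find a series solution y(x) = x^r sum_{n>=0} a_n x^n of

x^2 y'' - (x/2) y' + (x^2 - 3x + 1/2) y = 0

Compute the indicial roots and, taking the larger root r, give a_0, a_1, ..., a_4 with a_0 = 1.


Write in Frobenius form y'' + (p(x)/x) y' + (q(x)/x^2) y = 0:
  p(x) = -1/2,  q(x) = x^2 - 3x + 1/2.
Indicial equation: r(r-1) + (-1/2) r + (1/2) = 0 -> roots r_1 = 1, r_2 = 1/2.
Take r = r_1 = 1. Let y(x) = x^r sum_{n>=0} a_n x^n with a_0 = 1.
Substitute y = x^r sum a_n x^n and match x^{r+n}. The recurrence is
  D(n) a_n - 3 a_{n-1} + 1 a_{n-2} = 0,  where D(n) = (r+n)(r+n-1) + (-1/2)(r+n) + (1/2).
  a_n = [3 a_{n-1} - 1 a_{n-2}] / D(n).
Since the indicial polynomial factors as (r - r_1)(r - r_2), D(n) = (r_1 + n - r_1)(r_1 + n - r_2) = n(n + 1/2).
Evaluating step by step (a_0 = 1):
  n = 1: D(1) = 1(1 + 1/2) = 3/2; numerator = 3(1) = 3; a_1 = (3)/(3/2) = 2
  n = 2: D(2) = 2(2 + 1/2) = 5; numerator = 3(2) - 1(1) = 5; a_2 = (5)/(5) = 1
  n = 3: D(3) = 3(3 + 1/2) = 21/2; numerator = 3(1) - 1(2) = 1; a_3 = (1)/(21/2) = 2/21
  n = 4: D(4) = 4(4 + 1/2) = 18; numerator = 3(2/21) - 1(1) = -5/7; a_4 = (-5/7)/(18) = -5/126

r = 1; a_0 = 1; a_1 = 2; a_2 = 1; a_3 = 2/21; a_4 = -5/126


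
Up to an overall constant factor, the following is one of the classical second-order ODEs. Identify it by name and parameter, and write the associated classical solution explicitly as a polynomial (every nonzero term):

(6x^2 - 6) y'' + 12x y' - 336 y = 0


All three coefficients share the factor -6; dividing through by -6 gives  (1 - x^2) y'' - 2x y' + 56 y = 0.
This matches the Legendre equation (1 - x^2) y'' - 2x y' + n(n+1) y = 0 (note the -2x y' term) with n(n+1) = 56, so n = 7; the polynomial solution is P_7(x).
With y = sum_k a_k x^k, matching x^k gives (k+2)(k+1) a_{k+2} = [k(k+1) - n(n+1)] a_k = (k - 7)(k + 8) a_k. The right side vanishes at k = 7, so the series with the parity of 7 terminates at degree 7.
Standard normalization (P_n(1) = 1): leading coefficient (2n)!/(2^n (n!)^2) = 87178291200/(128*25401600) = 429/16, so a_7 = 429/16. Work downward with a_k = (k+1)(k+2) a_{k+2} / ((k - 7)(k + 8)):
  a_5 = (6)(7)(429/16) / ((5 - 7)(5 + 8)) = (9009/8)/(-26) = -693/16
  a_3 = (4)(5)(-693/16) / ((3 - 7)(3 + 8)) = (-3465/4)/(-44) = 315/16
  a_1 = (2)(3)(315/16) / ((1 - 7)(1 + 8)) = (945/8)/(-54) = -35/16
Hence P_7(x) = 429 x^7/16 - 693 x^5/16 + 315 x^3/16 - 35 x/16.

P_7(x); series = 429 x^7/16 - 693 x^5/16 + 315 x^3/16 - 35 x/16


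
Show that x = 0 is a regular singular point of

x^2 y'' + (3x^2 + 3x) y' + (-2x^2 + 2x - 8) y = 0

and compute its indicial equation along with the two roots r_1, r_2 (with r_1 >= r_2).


Divide by x^2 to reach normal form y'' + P_1(x) y' + P_2(x) y = 0 with P_1(x) = 3 + 3/x and P_2(x) = -2 + 2/x - 8/x^2.
x = 0 is a singular point because the y'-coefficient 3 + 3/x has a pole at x = 0 and the y-coefficient -2 + 2/x - 8/x^2 has a pole at x = 0.
It is a regular singular point because x P_1(x) = p(x) = 3x + 3 and x^2 P_2(x) = q(x) = -2x^2 + 2x - 8 are polynomials, hence analytic at x = 0.
p(0) = 3,  q(0) = -8.
Indicial equation: r(r-1) + p(0) r + q(0) = 0, i.e. r^2 + (p(0) - 1) r + q(0) = 0, i.e. r^2 + 2 r - 8 = 0.
Discriminant: (2)^2 - 4(-8) = 36, so r = (-2 ± 6)/2.
Solving: r_1 = 2, r_2 = -4.

indicial: r^2 + 2 r - 8 = 0; roots r_1 = 2, r_2 = -4


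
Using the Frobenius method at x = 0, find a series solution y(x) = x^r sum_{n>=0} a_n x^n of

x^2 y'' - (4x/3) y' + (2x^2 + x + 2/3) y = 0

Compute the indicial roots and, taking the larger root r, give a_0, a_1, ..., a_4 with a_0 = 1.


Write in Frobenius form y'' + (p(x)/x) y' + (q(x)/x^2) y = 0:
  p(x) = -4/3,  q(x) = 2x^2 + x + 2/3.
Indicial equation: r(r-1) + (-4/3) r + (2/3) = 0 -> roots r_1 = 2, r_2 = 1/3.
Take r = r_1 = 2. Let y(x) = x^r sum_{n>=0} a_n x^n with a_0 = 1.
Substitute y = x^r sum a_n x^n and match x^{r+n}. The recurrence is
  D(n) a_n + 1 a_{n-1} + 2 a_{n-2} = 0,  where D(n) = (r+n)(r+n-1) + (-4/3)(r+n) + (2/3).
  a_n = [-1 a_{n-1} - 2 a_{n-2}] / D(n).
Since the indicial polynomial factors as (r - r_1)(r - r_2), D(n) = (r_1 + n - r_1)(r_1 + n - r_2) = n(n + 5/3).
Evaluating step by step (a_0 = 1):
  n = 1: D(1) = 1(1 + 5/3) = 8/3; numerator = -1(1) = -1; a_1 = (-1)/(8/3) = -3/8
  n = 2: D(2) = 2(2 + 5/3) = 22/3; numerator = -1(-3/8) - 2(1) = -13/8; a_2 = (-13/8)/(22/3) = -39/176
  n = 3: D(3) = 3(3 + 5/3) = 14; numerator = -1(-39/176) - 2(-3/8) = 171/176; a_3 = (171/176)/(14) = 171/2464
  n = 4: D(4) = 4(4 + 5/3) = 68/3; numerator = -1(171/2464) - 2(-39/176) = 921/2464; a_4 = (921/2464)/(68/3) = 2763/167552

r = 2; a_0 = 1; a_1 = -3/8; a_2 = -39/176; a_3 = 171/2464; a_4 = 2763/167552


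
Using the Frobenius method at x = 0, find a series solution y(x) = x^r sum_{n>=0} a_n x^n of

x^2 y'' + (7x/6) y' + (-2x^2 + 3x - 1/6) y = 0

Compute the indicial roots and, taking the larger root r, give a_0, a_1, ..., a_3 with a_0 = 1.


Write in Frobenius form y'' + (p(x)/x) y' + (q(x)/x^2) y = 0:
  p(x) = 7/6,  q(x) = -2x^2 + 3x - 1/6.
Indicial equation: r(r-1) + (7/6) r + (-1/6) = 0 -> roots r_1 = 1/3, r_2 = -1/2.
Take r = r_1 = 1/3. Let y(x) = x^r sum_{n>=0} a_n x^n with a_0 = 1.
Substitute y = x^r sum a_n x^n and match x^{r+n}. The recurrence is
  D(n) a_n + 3 a_{n-1} - 2 a_{n-2} = 0,  where D(n) = (r+n)(r+n-1) + (7/6)(r+n) + (-1/6).
  a_n = [-3 a_{n-1} + 2 a_{n-2}] / D(n).
Since the indicial polynomial factors as (r - r_1)(r - r_2), D(n) = (r_1 + n - r_1)(r_1 + n - r_2) = n(n + 5/6).
Evaluating step by step (a_0 = 1):
  n = 1: D(1) = 1(1 + 5/6) = 11/6; numerator = -3(1) = -3; a_1 = (-3)/(11/6) = -18/11
  n = 2: D(2) = 2(2 + 5/6) = 17/3; numerator = -3(-18/11) + 2(1) = 76/11; a_2 = (76/11)/(17/3) = 228/187
  n = 3: D(3) = 3(3 + 5/6) = 23/2; numerator = -3(228/187) + 2(-18/11) = -1296/187; a_3 = (-1296/187)/(23/2) = -2592/4301

r = 1/3; a_0 = 1; a_1 = -18/11; a_2 = 228/187; a_3 = -2592/4301


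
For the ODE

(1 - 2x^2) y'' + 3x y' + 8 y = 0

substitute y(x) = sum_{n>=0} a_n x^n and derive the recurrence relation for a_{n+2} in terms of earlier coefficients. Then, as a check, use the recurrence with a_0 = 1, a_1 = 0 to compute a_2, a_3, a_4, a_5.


Substitute y = sum_n a_n x^n.
(1 - 2 x^2) y'' contributes (n+2)(n+1) a_{n+2} - 2 n(n-1) a_n at x^n.
3 x y'(x) contributes 3 n a_n at x^n.
8 y(x) contributes 8 a_n at x^n.
Matching x^n: (n+2)(n+1) a_{n+2} + (-2 n(n-1) + 3 n + 8) a_n = 0.
Thus a_{n+2} = (2 n(n-1) - 3 n - 8) / ((n+1)(n+2)) * a_n.

Check with a_0 = 1, a_1 = 0 (apply the recurrence for n = 0, 1, 2, 3): a_0 = 1, a_1 = 0, a_2 = -4, a_3 = 0, a_4 = 10/3, a_5 = 0.

a_(n+2) = (2 n(n-1) - 3 n - 8) / ((n+1)(n+2)) * a_n; check: a_0 = 1, a_1 = 0, a_2 = -4, a_3 = 0, a_4 = 10/3, a_5 = 0


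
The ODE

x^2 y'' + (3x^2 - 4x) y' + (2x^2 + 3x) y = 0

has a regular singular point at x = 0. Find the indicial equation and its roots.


Divide by x^2 to reach normal form y'' + P_1(x) y' + P_2(x) y = 0 with P_1(x) = 3 - 4/x and P_2(x) = 2 + 3/x.
x = 0 is a singular point because the y'-coefficient 3 - 4/x has a pole at x = 0 and the y-coefficient 2 + 3/x has a pole at x = 0.
It is a regular singular point because x P_1(x) = p(x) = 3x - 4 and x^2 P_2(x) = q(x) = 2x^2 + 3x are polynomials, hence analytic at x = 0.
p(0) = -4,  q(0) = 0.
Indicial equation: r(r-1) + p(0) r + q(0) = 0, i.e. r^2 + (p(0) - 1) r + q(0) = 0, i.e. r^2 - 5 r = 0.
Discriminant: (-5)^2 - 4(0) = 25, so r = (5 ± 5)/2.
Solving: r_1 = 5, r_2 = 0.

indicial: r^2 - 5 r = 0; roots r_1 = 5, r_2 = 0


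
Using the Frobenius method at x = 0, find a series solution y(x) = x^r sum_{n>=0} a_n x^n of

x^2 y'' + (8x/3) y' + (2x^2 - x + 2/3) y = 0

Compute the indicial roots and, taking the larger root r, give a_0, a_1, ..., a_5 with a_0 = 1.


Write in Frobenius form y'' + (p(x)/x) y' + (q(x)/x^2) y = 0:
  p(x) = 8/3,  q(x) = 2x^2 - x + 2/3.
Indicial equation: r(r-1) + (8/3) r + (2/3) = 0 -> roots r_1 = -2/3, r_2 = -1.
Take r = r_1 = -2/3. Let y(x) = x^r sum_{n>=0} a_n x^n with a_0 = 1.
Substitute y = x^r sum a_n x^n and match x^{r+n}. The recurrence is
  D(n) a_n - 1 a_{n-1} + 2 a_{n-2} = 0,  where D(n) = (r+n)(r+n-1) + (8/3)(r+n) + (2/3).
  a_n = [1 a_{n-1} - 2 a_{n-2}] / D(n).
Since the indicial polynomial factors as (r - r_1)(r - r_2), D(n) = (r_1 + n - r_1)(r_1 + n - r_2) = n(n + 1/3).
Evaluating step by step (a_0 = 1):
  n = 1: D(1) = 1(1 + 1/3) = 4/3; numerator = 1(1) = 1; a_1 = (1)/(4/3) = 3/4
  n = 2: D(2) = 2(2 + 1/3) = 14/3; numerator = 1(3/4) - 2(1) = -5/4; a_2 = (-5/4)/(14/3) = -15/56
  n = 3: D(3) = 3(3 + 1/3) = 10; numerator = 1(-15/56) - 2(3/4) = -99/56; a_3 = (-99/56)/(10) = -99/560
  n = 4: D(4) = 4(4 + 1/3) = 52/3; numerator = 1(-99/560) - 2(-15/56) = 201/560; a_4 = (201/560)/(52/3) = 603/29120
  n = 5: D(5) = 5(5 + 1/3) = 80/3; numerator = 1(603/29120) - 2(-99/560) = 1557/4160; a_5 = (1557/4160)/(80/3) = 4671/332800

r = -2/3; a_0 = 1; a_1 = 3/4; a_2 = -15/56; a_3 = -99/560; a_4 = 603/29120; a_5 = 4671/332800


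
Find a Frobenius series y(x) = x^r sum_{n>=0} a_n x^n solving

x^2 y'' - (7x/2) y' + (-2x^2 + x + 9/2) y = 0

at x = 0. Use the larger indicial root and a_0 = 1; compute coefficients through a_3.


Write in Frobenius form y'' + (p(x)/x) y' + (q(x)/x^2) y = 0:
  p(x) = -7/2,  q(x) = -2x^2 + x + 9/2.
Indicial equation: r(r-1) + (-7/2) r + (9/2) = 0 -> roots r_1 = 3, r_2 = 3/2.
Take r = r_1 = 3. Let y(x) = x^r sum_{n>=0} a_n x^n with a_0 = 1.
Substitute y = x^r sum a_n x^n and match x^{r+n}. The recurrence is
  D(n) a_n + 1 a_{n-1} - 2 a_{n-2} = 0,  where D(n) = (r+n)(r+n-1) + (-7/2)(r+n) + (9/2).
  a_n = [-1 a_{n-1} + 2 a_{n-2}] / D(n).
Since the indicial polynomial factors as (r - r_1)(r - r_2), D(n) = (r_1 + n - r_1)(r_1 + n - r_2) = n(n + 3/2).
Evaluating step by step (a_0 = 1):
  n = 1: D(1) = 1(1 + 3/2) = 5/2; numerator = -1(1) = -1; a_1 = (-1)/(5/2) = -2/5
  n = 2: D(2) = 2(2 + 3/2) = 7; numerator = -1(-2/5) + 2(1) = 12/5; a_2 = (12/5)/(7) = 12/35
  n = 3: D(3) = 3(3 + 3/2) = 27/2; numerator = -1(12/35) + 2(-2/5) = -8/7; a_3 = (-8/7)/(27/2) = -16/189

r = 3; a_0 = 1; a_1 = -2/5; a_2 = 12/35; a_3 = -16/189


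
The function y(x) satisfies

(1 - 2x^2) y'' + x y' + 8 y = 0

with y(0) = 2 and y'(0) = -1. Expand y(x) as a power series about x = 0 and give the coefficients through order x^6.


Ansatz: y(x) = sum_{n>=0} a_n x^n, so y'(x) = sum_{n>=1} n a_n x^(n-1) and y''(x) = sum_{n>=2} n(n-1) a_n x^(n-2).
Substitute into P(x) y'' + Q(x) y' + R(x) y = 0 with P(x) = 1 - 2x^2, Q(x) = x, R(x) = 8, and match powers of x.
Initial conditions: a_0 = 2, a_1 = -1.
Setting the coefficient of each power of x to zero and solving order by order (substituting the coefficients already found):
  x^0: 2 a_2 + 8 a_0 = 0  ->  2 a_2 = -8 a_0 = -16  ->  a_2 = -8
  x^1: 6 a_3 + 9 a_1 = 0  ->  6 a_3 = -9 a_1 = 9  ->  a_3 = 3/2
  x^2: 12 a_4 + 6 a_2 = 0  ->  12 a_4 = -6 a_2 = 48  ->  a_4 = 4
  x^3: 20 a_5 - a_3 = 0  ->  20 a_5 = a_3 = 3/2  ->  a_5 = 3/40
  x^4: 30 a_6 - 12 a_4 = 0  ->  30 a_6 = 12 a_4 = 48  ->  a_6 = 8/5
Truncated series: y(x) = 2 - x - 8 x^2 + (3/2) x^3 + 4 x^4 + (3/40) x^5 + (8/5) x^6 + O(x^7).

a_0 = 2; a_1 = -1; a_2 = -8; a_3 = 3/2; a_4 = 4; a_5 = 3/40; a_6 = 8/5


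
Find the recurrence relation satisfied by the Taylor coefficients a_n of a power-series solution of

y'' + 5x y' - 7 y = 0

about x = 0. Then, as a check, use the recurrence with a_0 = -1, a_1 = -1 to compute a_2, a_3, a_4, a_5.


Substitute y = sum_n a_n x^n.
y''(x) has coefficient (n+2)(n+1) a_{n+2} at x^n;
5 x y'(x) has coefficient 5 n a_n at x^n (shift);
-7 y(x) has coefficient -7 a_n at x^n.
Matching x^n: (n+2)(n+1) a_{n+2} + (5n - 7) a_n = 0.
Thus a_{n+2} = (-5n + 7) / ((n+1)(n+2)) * a_n.

Check with a_0 = -1, a_1 = -1 (apply the recurrence for n = 0, 1, 2, 3): a_0 = -1, a_1 = -1, a_2 = -7/2, a_3 = -1/3, a_4 = 7/8, a_5 = 2/15.

a_(n+2) = (-5n + 7) / ((n+1)(n+2)) * a_n; check: a_0 = -1, a_1 = -1, a_2 = -7/2, a_3 = -1/3, a_4 = 7/8, a_5 = 2/15


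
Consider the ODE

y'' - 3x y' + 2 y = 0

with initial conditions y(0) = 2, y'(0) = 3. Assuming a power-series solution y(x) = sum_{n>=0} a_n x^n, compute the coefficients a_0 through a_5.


Ansatz: y(x) = sum_{n>=0} a_n x^n, so y'(x) = sum_{n>=1} n a_n x^(n-1) and y''(x) = sum_{n>=2} n(n-1) a_n x^(n-2).
Substitute into P(x) y'' + Q(x) y' + R(x) y = 0 with P(x) = 1, Q(x) = -3x, R(x) = 2, and match powers of x.
Initial conditions: a_0 = 2, a_1 = 3.
Setting the coefficient of each power of x to zero and solving order by order (substituting the coefficients already found):
  x^0: 2 a_2 + 2 a_0 = 0  ->  2 a_2 = -2 a_0 = -4  ->  a_2 = -2
  x^1: 6 a_3 - a_1 = 0  ->  6 a_3 = a_1 = 3  ->  a_3 = 1/2
  x^2: 12 a_4 - 4 a_2 = 0  ->  12 a_4 = 4 a_2 = -8  ->  a_4 = -2/3
  x^3: 20 a_5 - 7 a_3 = 0  ->  20 a_5 = 7 a_3 = 7/2  ->  a_5 = 7/40
Truncated series: y(x) = 2 + 3 x - 2 x^2 + (1/2) x^3 - (2/3) x^4 + (7/40) x^5 + O(x^6).

a_0 = 2; a_1 = 3; a_2 = -2; a_3 = 1/2; a_4 = -2/3; a_5 = 7/40


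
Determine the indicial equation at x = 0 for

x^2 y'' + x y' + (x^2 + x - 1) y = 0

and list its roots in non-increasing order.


Divide by x^2 to reach normal form y'' + P_1(x) y' + P_2(x) y = 0 with P_1(x) = 1/x and P_2(x) = 1 + 1/x - 1/x^2.
x = 0 is a singular point because the y'-coefficient 1/x has a pole at x = 0 and the y-coefficient 1 + 1/x - 1/x^2 has a pole at x = 0.
It is a regular singular point because x P_1(x) = p(x) = 1 and x^2 P_2(x) = q(x) = x^2 + x - 1 are polynomials, hence analytic at x = 0.
p(0) = 1,  q(0) = -1.
Indicial equation: r(r-1) + p(0) r + q(0) = 0, i.e. r^2 + (p(0) - 1) r + q(0) = 0, i.e. r^2 - 1 = 0.
Discriminant: (0)^2 - 4(-1) = 4, so r = (0 ± 2)/2.
Solving: r_1 = 1, r_2 = -1.

indicial: r^2 - 1 = 0; roots r_1 = 1, r_2 = -1


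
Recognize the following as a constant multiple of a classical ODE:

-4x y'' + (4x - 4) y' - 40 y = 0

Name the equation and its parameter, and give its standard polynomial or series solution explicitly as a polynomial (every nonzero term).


All three coefficients share the factor -4; dividing through by -4 gives  x y'' + (1 - x) y' + 10 y = 0.
This matches the Laguerre equation x y'' + (1 - x) y' + n y = 0 with n = 10; the polynomial solution is L_10(x).
With y = sum_k a_k x^k, matching x^k gives (k+1)k a_{k+1} + (k+1) a_{k+1} - k a_k + n a_k = 0, i.e. (k+1)^2 a_{k+1} = (k - n) a_k = (k - 10) a_k. The right side vanishes at k = 10, so the series terminates at degree 10.
Standard normalization L_n(0) = 1 gives a_0 = 1. Work upward with a_{k+1} = (k - 10) a_k / (k+1)^2:
  a_1 = (0 - 10)(1) / 1^2 = -10/1 = -10
  a_2 = (1 - 10)(-10) / 2^2 = 90/4 = 45/2
  a_3 = (2 - 10)(45/2) / 3^2 = -180/9 = -20
  a_4 = (3 - 10)(-20) / 4^2 = 140/16 = 35/4
  a_5 = (4 - 10)(35/4) / 5^2 = (-105/2)/25 = -21/10
  a_6 = (5 - 10)(-21/10) / 6^2 = (21/2)/36 = 7/24
  a_7 = (6 - 10)(7/24) / 7^2 = (-7/6)/49 = -1/42
  a_8 = (7 - 10)(-1/42) / 8^2 = (1/14)/64 = 1/896
  a_9 = (8 - 10)(1/896) / 9^2 = (-1/448)/81 = -1/36288
  a_10 = (9 - 10)(-1/36288) / 10^2 = (1/36288)/100 = 1/3628800
Hence L_10(x) = x^10/3628800 - x^9/36288 + x^8/896 - x^7/42 + 7 x^6/24 - 21 x^5/10 + 35 x^4/4 - 20 x^3 + 45 x^2/2 - 10 x + 1.

L_10(x); series = x^10/3628800 - x^9/36288 + x^8/896 - x^7/42 + 7 x^6/24 - 21 x^5/10 + 35 x^4/4 - 20 x^3 + 45 x^2/2 - 10 x + 1
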